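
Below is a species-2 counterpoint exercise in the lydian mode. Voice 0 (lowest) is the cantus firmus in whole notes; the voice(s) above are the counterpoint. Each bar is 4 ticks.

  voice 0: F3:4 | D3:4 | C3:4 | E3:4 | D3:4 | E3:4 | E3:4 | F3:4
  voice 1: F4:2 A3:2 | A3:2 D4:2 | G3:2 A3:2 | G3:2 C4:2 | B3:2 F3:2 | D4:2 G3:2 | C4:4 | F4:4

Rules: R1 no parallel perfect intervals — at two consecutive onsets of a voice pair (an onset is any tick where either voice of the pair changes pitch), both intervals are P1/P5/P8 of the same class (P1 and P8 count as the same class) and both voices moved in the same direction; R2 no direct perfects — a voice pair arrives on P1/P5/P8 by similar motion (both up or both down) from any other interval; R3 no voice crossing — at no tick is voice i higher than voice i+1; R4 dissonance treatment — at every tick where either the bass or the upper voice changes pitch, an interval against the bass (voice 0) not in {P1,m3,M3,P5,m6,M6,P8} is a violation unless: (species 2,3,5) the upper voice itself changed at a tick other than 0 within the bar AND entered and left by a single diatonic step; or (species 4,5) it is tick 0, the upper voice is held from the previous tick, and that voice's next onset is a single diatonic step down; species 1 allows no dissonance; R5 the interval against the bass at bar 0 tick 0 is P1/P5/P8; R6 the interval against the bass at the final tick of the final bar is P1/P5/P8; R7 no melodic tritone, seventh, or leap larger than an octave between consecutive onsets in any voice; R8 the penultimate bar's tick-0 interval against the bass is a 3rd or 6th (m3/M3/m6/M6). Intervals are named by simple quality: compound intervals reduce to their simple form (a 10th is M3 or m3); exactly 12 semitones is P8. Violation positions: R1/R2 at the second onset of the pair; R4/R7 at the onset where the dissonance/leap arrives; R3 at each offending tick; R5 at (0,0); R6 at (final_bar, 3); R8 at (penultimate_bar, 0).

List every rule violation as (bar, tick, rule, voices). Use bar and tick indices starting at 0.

bar 0: v0=F3 v1=F4 downbeat P8
bar 1: v0=D3 v1=A3 downbeat P5
bar 2: v0=C3 v1=G3 downbeat P5
bar 3: v0=E3 v1=G3 downbeat m3
bar 4: v0=D3 v1=B3 downbeat M6
bar 5: v0=E3 v1=D4 downbeat m7
bar 6: v0=E3 v1=C4 downbeat m6
bar 7: v0=F3 v1=F4 downbeat P8
  -> R2 @ bar 2 tick 0 v(0, 1): D3/D4 P8 -> C3/G3 P5 similar
  -> R7 @ bar 4 tick 2 v(1,): B3->F3 leap 6st
  -> R4 @ bar 5 tick 0 v(0, 1): E3/D4 m7 untreated
  -> R2 @ bar 7 tick 0 v(0, 1): E3/C4 m6 -> F3/F4 P8 similar

(2, 0, R2, (0, 1))
(4, 2, R7, (1,))
(5, 0, R4, (0, 1))
(7, 0, R2, (0, 1))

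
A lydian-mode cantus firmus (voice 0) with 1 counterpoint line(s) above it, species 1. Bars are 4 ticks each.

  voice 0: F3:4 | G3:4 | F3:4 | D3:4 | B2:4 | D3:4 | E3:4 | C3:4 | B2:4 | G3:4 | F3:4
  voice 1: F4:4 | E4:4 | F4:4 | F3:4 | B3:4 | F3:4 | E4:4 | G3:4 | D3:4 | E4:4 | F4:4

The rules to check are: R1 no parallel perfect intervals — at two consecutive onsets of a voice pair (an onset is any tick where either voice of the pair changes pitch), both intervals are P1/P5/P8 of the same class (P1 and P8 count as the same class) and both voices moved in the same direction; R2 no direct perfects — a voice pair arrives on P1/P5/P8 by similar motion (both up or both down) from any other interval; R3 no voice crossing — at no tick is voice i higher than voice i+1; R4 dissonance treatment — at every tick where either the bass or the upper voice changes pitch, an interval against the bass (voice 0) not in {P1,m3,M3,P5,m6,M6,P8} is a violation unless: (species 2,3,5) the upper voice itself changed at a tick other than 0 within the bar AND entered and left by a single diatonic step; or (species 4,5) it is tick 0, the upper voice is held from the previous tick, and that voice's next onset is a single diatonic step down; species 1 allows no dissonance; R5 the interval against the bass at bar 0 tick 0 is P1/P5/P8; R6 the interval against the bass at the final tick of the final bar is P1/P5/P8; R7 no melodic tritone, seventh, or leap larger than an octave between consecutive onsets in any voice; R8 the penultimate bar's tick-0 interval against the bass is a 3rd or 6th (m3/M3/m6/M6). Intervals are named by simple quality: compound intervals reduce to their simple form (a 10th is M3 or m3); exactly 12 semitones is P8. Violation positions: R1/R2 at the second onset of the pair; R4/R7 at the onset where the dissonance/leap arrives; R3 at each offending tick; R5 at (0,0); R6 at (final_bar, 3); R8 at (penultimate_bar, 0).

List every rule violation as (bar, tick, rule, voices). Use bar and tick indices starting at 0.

bar 0: v0=F3 v1=F4 downbeat P8
bar 1: v0=G3 v1=E4 downbeat M6
bar 2: v0=F3 v1=F4 downbeat P8
bar 3: v0=D3 v1=F3 downbeat m3
bar 4: v0=B2 v1=B3 downbeat P8
bar 5: v0=D3 v1=F3 downbeat m3
bar 6: v0=E3 v1=E4 downbeat P8
bar 7: v0=C3 v1=G3 downbeat P5
bar 8: v0=B2 v1=D3 downbeat m3
bar 9: v0=G3 v1=E4 downbeat M6
bar 10: v0=F3 v1=F4 downbeat P8
  -> R7 @ bar 4 tick 0 v(1,): F3->B3 leap 6st
  -> R7 @ bar 5 tick 0 v(1,): B3->F3 leap 6st
  -> R2 @ bar 6 tick 0 v(0, 1): D3/F3 m3 -> E3/E4 P8 similar
  -> R7 @ bar 6 tick 0 v(1,): F3->E4 leap 11st
  -> R2 @ bar 7 tick 0 v(0, 1): E3/E4 P8 -> C3/G3 P5 similar
  -> R7 @ bar 9 tick 0 v(1,): D3->E4 leap 14st

(4, 0, R7, (1,))
(5, 0, R7, (1,))
(6, 0, R2, (0, 1))
(6, 0, R7, (1,))
(7, 0, R2, (0, 1))
(9, 0, R7, (1,))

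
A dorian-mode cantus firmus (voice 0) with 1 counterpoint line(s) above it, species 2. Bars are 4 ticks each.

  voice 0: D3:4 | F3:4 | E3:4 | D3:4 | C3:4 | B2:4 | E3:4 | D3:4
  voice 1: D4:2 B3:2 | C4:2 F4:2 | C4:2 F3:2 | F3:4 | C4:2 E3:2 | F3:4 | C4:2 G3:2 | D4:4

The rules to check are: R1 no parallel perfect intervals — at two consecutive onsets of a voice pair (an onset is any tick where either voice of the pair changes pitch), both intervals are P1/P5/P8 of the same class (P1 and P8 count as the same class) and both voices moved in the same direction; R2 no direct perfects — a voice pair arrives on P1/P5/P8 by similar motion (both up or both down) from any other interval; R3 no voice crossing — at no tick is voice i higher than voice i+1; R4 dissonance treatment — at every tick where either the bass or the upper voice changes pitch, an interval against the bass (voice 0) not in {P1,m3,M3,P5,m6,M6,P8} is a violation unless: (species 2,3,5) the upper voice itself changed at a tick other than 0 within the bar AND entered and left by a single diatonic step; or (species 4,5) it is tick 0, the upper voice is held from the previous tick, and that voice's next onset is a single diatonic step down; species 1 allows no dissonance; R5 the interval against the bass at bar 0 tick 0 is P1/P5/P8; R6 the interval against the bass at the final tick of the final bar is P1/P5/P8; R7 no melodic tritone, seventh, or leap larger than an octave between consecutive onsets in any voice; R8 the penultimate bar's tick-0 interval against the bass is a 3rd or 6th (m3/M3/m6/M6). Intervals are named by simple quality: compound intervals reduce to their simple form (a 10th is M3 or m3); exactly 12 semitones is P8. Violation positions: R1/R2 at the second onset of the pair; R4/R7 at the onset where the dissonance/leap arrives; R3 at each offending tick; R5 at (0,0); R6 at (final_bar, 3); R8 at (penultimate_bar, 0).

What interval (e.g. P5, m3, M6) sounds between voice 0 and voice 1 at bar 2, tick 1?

m6

voice 0=E3 voice 1=C4 -> m6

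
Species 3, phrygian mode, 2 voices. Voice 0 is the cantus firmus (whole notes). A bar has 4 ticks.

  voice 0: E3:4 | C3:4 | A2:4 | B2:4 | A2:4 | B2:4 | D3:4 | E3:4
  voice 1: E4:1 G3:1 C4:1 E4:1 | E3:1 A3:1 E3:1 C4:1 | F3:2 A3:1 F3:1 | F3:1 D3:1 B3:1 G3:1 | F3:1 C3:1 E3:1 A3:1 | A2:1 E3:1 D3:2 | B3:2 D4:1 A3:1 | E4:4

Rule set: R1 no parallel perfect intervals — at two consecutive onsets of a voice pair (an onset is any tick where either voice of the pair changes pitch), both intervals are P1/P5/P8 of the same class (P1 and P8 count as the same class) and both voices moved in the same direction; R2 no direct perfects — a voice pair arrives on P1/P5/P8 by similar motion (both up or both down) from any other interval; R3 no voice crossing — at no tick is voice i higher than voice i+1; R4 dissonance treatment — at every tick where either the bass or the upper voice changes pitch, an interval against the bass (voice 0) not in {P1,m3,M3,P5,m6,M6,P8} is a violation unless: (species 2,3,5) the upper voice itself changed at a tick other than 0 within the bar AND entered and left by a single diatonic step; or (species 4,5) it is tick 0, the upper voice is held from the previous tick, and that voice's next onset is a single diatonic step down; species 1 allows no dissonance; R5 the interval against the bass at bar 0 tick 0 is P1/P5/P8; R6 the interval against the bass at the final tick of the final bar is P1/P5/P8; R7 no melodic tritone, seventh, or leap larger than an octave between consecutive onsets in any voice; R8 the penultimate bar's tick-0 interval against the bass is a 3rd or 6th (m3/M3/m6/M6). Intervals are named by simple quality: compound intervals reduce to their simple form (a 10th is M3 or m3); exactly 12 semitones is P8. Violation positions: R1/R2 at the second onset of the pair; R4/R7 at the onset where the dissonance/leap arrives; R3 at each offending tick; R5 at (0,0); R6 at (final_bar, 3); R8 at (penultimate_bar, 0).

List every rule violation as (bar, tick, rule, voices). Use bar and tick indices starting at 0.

bar 0: v0=E3 v1=E4 downbeat P8
bar 1: v0=C3 v1=E3 downbeat M3
bar 2: v0=A2 v1=F3 downbeat m6
bar 3: v0=B2 v1=F3 downbeat TT
bar 4: v0=A2 v1=F3 downbeat m6
bar 5: v0=B2 v1=A2 downbeat M2
bar 6: v0=D3 v1=B3 downbeat M6
bar 7: v0=E3 v1=E4 downbeat P8
  -> R4 @ bar 3 tick 0 v(0, 1): B2/F3 TT untreated
  -> R3 @ bar 5 tick 0 v(0, 1): B2 above A2
  -> R4 @ bar 5 tick 0 v(0, 1): B2/A2 M2 untreated
  -> R4 @ bar 5 tick 1 v(0, 1): B2/E3 P4 untreated
  -> R2 @ bar 7 tick 0 v(0, 1): D3/A3 P5 -> E3/E4 P8 similar

(3, 0, R4, (0, 1))
(5, 0, R3, (0, 1))
(5, 0, R4, (0, 1))
(5, 1, R4, (0, 1))
(7, 0, R2, (0, 1))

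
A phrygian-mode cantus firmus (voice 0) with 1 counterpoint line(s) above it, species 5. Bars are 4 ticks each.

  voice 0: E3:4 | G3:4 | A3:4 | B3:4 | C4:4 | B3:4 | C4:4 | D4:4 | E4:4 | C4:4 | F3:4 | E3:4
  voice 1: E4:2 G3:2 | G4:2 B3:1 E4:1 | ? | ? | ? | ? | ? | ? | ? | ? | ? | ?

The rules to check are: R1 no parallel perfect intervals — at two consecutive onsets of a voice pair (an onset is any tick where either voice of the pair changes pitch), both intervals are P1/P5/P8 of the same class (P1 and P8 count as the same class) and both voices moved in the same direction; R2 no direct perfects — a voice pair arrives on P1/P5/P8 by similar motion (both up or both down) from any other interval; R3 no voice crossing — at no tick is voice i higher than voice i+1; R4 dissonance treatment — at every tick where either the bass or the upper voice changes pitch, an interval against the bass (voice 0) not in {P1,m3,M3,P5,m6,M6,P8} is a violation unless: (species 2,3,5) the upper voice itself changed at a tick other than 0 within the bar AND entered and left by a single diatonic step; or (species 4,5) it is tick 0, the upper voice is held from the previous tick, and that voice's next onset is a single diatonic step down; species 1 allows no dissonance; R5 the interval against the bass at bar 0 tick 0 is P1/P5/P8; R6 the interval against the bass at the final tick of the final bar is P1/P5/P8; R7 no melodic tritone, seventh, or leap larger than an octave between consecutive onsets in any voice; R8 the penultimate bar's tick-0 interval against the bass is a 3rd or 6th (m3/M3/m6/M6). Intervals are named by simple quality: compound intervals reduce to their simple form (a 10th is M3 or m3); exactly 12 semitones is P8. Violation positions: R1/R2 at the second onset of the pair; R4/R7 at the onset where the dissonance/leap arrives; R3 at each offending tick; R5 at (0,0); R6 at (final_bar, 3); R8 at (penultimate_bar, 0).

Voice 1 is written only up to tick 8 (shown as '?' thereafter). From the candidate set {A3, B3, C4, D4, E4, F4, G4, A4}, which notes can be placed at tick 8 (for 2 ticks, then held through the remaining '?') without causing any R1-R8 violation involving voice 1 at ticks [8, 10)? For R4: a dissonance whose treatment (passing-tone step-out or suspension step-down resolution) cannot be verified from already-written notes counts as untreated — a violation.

A3: legal
B3: violates R4
C4: legal
D4: violates R4
E4: legal
F4: legal
G4: violates R4
A4: violates R2

{A3, C4, E4, F4}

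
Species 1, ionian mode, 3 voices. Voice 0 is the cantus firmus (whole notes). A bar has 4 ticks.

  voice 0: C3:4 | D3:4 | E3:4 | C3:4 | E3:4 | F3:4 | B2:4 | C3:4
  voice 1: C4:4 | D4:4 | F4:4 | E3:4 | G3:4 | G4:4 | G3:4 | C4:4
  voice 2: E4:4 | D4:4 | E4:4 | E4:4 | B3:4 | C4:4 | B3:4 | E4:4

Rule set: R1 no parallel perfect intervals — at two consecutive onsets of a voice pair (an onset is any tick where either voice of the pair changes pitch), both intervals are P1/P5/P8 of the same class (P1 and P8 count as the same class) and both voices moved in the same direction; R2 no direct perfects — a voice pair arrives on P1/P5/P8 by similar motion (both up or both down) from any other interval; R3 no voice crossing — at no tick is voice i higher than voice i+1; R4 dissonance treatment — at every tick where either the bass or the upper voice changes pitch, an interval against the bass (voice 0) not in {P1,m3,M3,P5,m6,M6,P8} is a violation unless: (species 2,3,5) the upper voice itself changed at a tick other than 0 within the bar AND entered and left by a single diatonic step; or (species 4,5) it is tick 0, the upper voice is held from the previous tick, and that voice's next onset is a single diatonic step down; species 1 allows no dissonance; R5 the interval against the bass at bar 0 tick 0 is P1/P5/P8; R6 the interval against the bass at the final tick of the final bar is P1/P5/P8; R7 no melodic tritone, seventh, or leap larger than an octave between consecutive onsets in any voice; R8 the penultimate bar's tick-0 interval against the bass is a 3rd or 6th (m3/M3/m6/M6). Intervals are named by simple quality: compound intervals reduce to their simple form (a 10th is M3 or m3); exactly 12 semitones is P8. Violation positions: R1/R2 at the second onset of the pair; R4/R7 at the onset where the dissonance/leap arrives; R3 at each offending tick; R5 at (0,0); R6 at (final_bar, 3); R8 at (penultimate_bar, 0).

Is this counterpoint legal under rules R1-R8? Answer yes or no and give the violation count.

bar 0: v0=C3 v1=C4 v2=E4 (M3)
bar 1: v0=D3 v1=D4 v2=D4 (P8)
bar 2: v0=E3 v1=F4 v2=E4 (P8)
bar 3: v0=C3 v1=E3 v2=E4 (M3)
bar 4: v0=E3 v1=G3 v2=B3 (P5)
bar 5: v0=F3 v1=G4 v2=C4 (P5)
bar 6: v0=B2 v1=G3 v2=B3 (P8)
bar 7: v0=C3 v1=C4 v2=E4 (M3)
  R5 @ bar0.0: opens on M3
  R1 @ bar1.0: C3/C4 P8 -> D3/D4 P8 similar
  R1 @ bar2.0: D3/D4 P8 -> E3/E4 P8 similar
  R3 @ bar2.0: F4 above E4
  R4 @ bar2.0: E3/F4 m2 untreated
  R3 @ bar2.1: F4 above E4
  R3 @ bar2.2: F4 above E4
  R3 @ bar2.3: F4 above E4
  R7 @ bar3.0: F4->E3 leap 13st
  R1 @ bar5.0: E3/B3 P5 -> F3/C4 P5 similar
  R2 @ bar5.0: G3/B3 M3 -> G4/C4 P5 similar
  R3 @ bar5.0: G4 above C4
  R4 @ bar5.0: F3/G4 M2 untreated
  R3 @ bar5.1: G4 above C4
  R3 @ bar5.2: G4 above C4
  R3 @ bar5.3: G4 above C4
  R2 @ bar6.0: F3/C4 P5 -> B2/B3 P8 similar
  R7 @ bar6.0: F3->B2 leap 6st
  R8 @ bar6.0: penult P8 not 3rd/6th
  R2 @ bar7.0: B2/G3 m6 -> C3/C4 P8 similar
  R6 @ bar7.3: closes on M3

No (21 violations)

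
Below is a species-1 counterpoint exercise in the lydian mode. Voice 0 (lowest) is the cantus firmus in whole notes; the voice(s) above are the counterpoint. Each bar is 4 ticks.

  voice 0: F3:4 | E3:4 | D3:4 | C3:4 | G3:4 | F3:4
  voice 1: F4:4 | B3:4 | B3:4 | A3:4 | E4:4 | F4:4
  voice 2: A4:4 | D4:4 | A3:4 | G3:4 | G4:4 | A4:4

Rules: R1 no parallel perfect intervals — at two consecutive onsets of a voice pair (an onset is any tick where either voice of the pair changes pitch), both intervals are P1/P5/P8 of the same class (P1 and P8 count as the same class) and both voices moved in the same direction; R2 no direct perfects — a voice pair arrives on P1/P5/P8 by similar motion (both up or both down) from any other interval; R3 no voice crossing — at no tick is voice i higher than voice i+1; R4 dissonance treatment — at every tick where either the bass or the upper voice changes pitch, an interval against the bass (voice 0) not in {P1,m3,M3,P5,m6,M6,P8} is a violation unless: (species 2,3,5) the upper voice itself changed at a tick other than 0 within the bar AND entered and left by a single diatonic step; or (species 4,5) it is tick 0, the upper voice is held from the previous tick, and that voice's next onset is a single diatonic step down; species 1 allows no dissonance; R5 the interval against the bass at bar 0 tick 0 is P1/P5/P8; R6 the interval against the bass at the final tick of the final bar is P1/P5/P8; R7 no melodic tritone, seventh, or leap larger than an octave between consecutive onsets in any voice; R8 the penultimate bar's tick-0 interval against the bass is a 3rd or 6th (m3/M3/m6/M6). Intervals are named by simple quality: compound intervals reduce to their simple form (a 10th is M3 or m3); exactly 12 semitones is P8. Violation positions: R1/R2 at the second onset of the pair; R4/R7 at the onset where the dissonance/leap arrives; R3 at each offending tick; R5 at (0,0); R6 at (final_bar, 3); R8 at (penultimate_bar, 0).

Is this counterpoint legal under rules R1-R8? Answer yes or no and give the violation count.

No (17 violations)

bar 0: v0=F3 v1=F4 v2=A4 (M3)
bar 1: v0=E3 v1=B3 v2=D4 (m7)
bar 2: v0=D3 v1=B3 v2=A3 (P5)
bar 3: v0=C3 v1=A3 v2=G3 (P5)
bar 4: v0=G3 v1=E4 v2=G4 (P8)
bar 5: v0=F3 v1=F4 v2=A4 (M3)
  R5 @ bar0.0: opens on M3
  R2 @ bar1.0: F3/F4 P8 -> E3/B3 P5 similar
  R4 @ bar1.0: E3/D4 m7 untreated
  R7 @ bar1.0: F4->B3 leap 6st
  R2 @ bar2.0: E3/D4 m7 -> D3/A3 P5 similar
  R3 @ bar2.0: B3 above A3
  R3 @ bar2.1: B3 above A3
  R3 @ bar2.2: B3 above A3
  R3 @ bar2.3: B3 above A3
  R1 @ bar3.0: D3/A3 P5 -> C3/G3 P5 similar
  R3 @ bar3.0: A3 above G3
  R3 @ bar3.1: A3 above G3
  R3 @ bar3.2: A3 above G3
  R3 @ bar3.3: A3 above G3
  R2 @ bar4.0: C3/G3 P5 -> G3/G4 P8 similar
  R8 @ bar4.0: penult P8 not 3rd/6th
  R6 @ bar5.3: closes on M3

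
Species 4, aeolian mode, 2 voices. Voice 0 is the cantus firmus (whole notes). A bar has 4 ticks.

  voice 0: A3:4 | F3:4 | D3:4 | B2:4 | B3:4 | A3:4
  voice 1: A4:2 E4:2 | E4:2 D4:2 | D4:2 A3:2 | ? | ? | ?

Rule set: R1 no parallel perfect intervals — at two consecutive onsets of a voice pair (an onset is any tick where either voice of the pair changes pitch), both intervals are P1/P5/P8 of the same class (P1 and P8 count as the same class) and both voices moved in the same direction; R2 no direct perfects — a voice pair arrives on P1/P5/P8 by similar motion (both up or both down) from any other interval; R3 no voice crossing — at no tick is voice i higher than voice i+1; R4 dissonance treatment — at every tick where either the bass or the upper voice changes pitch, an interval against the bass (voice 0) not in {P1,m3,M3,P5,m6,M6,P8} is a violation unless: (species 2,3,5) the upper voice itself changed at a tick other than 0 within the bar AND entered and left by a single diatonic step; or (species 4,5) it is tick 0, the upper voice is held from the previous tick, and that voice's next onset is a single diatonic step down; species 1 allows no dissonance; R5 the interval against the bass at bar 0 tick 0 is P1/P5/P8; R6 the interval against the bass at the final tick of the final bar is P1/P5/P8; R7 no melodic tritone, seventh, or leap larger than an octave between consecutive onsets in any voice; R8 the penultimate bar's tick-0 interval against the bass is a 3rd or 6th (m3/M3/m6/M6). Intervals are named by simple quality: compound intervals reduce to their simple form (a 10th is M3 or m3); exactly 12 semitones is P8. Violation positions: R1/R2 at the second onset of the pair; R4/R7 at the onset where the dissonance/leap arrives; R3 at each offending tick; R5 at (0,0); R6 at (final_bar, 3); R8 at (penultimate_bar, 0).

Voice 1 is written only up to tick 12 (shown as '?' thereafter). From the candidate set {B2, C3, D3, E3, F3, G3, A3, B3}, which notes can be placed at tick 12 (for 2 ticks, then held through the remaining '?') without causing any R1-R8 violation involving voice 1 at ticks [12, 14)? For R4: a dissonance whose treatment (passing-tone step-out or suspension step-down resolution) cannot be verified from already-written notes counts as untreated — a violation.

{B3, D3, G3}

B2: violates R2,R7
C3: violates R4
D3: legal
E3: violates R4
F3: violates R4
G3: legal
A3: violates R4
B3: legal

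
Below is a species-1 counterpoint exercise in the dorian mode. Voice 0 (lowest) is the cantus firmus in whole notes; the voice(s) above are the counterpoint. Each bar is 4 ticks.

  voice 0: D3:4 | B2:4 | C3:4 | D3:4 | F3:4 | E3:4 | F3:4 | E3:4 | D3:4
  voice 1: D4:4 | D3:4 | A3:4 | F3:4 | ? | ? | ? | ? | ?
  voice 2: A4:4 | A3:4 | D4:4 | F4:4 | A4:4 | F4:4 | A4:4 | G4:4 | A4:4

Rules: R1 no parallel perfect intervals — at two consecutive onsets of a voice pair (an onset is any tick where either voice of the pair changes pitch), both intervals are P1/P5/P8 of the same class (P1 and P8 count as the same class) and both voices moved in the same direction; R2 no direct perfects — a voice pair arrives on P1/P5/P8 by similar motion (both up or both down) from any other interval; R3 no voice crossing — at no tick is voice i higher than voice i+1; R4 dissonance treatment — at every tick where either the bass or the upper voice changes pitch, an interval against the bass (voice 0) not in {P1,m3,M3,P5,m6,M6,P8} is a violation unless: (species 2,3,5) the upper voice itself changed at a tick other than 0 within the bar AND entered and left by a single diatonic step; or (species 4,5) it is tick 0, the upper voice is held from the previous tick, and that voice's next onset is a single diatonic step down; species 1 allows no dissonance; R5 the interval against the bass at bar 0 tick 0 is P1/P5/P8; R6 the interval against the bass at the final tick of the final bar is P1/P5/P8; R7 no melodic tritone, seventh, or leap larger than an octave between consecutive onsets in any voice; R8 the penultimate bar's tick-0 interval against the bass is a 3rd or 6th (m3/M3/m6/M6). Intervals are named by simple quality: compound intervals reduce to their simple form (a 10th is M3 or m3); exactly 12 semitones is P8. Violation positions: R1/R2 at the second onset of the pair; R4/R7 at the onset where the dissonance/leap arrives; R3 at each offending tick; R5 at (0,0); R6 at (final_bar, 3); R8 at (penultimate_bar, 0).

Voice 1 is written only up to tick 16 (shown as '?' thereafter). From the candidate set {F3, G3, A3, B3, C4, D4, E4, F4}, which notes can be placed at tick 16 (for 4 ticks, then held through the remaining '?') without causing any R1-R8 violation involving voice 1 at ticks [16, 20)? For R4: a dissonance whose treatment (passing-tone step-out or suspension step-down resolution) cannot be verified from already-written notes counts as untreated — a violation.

F3: legal
G3: violates R4
A3: violates R1
B3: violates R4,R7
C4: violates R2
D4: violates R2
E4: violates R4,R7
F4: violates R2

{F3}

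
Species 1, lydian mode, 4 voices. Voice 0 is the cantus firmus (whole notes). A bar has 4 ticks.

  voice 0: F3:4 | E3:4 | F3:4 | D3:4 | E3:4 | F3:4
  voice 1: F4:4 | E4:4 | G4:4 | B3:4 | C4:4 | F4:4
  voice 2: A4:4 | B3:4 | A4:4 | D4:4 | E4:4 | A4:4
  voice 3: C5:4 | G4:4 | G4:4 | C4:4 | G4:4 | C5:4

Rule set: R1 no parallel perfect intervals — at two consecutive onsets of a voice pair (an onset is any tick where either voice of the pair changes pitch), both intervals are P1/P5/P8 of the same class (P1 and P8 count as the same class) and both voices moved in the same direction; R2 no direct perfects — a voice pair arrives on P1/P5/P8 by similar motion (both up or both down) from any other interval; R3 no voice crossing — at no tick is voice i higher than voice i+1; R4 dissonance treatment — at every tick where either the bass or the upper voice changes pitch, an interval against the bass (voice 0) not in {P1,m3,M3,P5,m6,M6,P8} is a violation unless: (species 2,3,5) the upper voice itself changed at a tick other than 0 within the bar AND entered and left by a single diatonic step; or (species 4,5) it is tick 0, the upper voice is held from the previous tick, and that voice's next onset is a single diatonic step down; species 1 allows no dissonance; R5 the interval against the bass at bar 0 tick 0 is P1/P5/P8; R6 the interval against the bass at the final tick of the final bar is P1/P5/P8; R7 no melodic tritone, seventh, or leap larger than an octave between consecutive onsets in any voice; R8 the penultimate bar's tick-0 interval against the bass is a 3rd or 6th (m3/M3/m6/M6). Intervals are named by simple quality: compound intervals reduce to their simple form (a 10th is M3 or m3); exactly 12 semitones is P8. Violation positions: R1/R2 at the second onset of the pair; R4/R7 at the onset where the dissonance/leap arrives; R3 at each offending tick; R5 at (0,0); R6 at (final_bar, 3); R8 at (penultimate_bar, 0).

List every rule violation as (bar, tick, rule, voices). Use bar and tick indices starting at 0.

(0, 0, R5, (0, 2))
(1, 0, R1, (0, 1))
(1, 0, R2, (0, 2))
(1, 0, R3, (1, 2))
(1, 0, R7, (2,))
(1, 1, R3, (1, 2))
(1, 2, R3, (1, 2))
(1, 3, R3, (1, 2))
(2, 0, R3, (2, 3))
(2, 0, R4, (0, 1))
(2, 0, R4, (0, 3))
(2, 0, R7, (2,))
(2, 1, R3, (2, 3))
(2, 2, R3, (2, 3))
(2, 3, R3, (2, 3))
(3, 0, R2, (0, 2))
(3, 0, R3, (2, 3))
(3, 0, R4, (0, 3))
(3, 1, R3, (2, 3))
(3, 2, R3, (2, 3))
(3, 3, R3, (2, 3))
(4, 0, R1, (0, 2))
(4, 0, R2, (1, 3))
(4, 0, R8, (0, 2))
(5, 0, R1, (1, 3))
(5, 0, R2, (0, 1))
(5, 0, R2, (0, 3))
(5, 3, R6, (0, 2))

bar 0: v0=F3 v1=F4 v2=A4 v3=C5 downbeat P5
bar 1: v0=E3 v1=E4 v2=B3 v3=G4 downbeat m3
bar 2: v0=F3 v1=G4 v2=A4 v3=G4 downbeat M2
bar 3: v0=D3 v1=B3 v2=D4 v3=C4 downbeat m7
bar 4: v0=E3 v1=C4 v2=E4 v3=G4 downbeat m3
bar 5: v0=F3 v1=F4 v2=A4 v3=C5 downbeat P5
  -> R5 @ bar 0 tick 0 v(0, 2): opens on M3
  -> R1 @ bar 1 tick 0 v(0, 1): F3/F4 P8 -> E3/E4 P8 similar
  -> R2 @ bar 1 tick 0 v(0, 2): F3/A4 M3 -> E3/B3 P5 similar
  -> R3 @ bar 1 tick 0 v(1, 2): E4 above B3
  -> R7 @ bar 1 tick 0 v(2,): A4->B3 leap 10st
  -> R3 @ bar 1 tick 1 v(1, 2): E4 above B3
  -> R3 @ bar 1 tick 2 v(1, 2): E4 above B3
  -> R3 @ bar 1 tick 3 v(1, 2): E4 above B3
  -> R3 @ bar 2 tick 0 v(2, 3): A4 above G4
  -> R4 @ bar 2 tick 0 v(0, 1): F3/G4 M2 untreated
  -> R4 @ bar 2 tick 0 v(0, 3): F3/G4 M2 untreated
  -> R7 @ bar 2 tick 0 v(2,): B3->A4 leap 10st
  -> R3 @ bar 2 tick 1 v(2, 3): A4 above G4
  -> R3 @ bar 2 tick 2 v(2, 3): A4 above G4
  -> R3 @ bar 2 tick 3 v(2, 3): A4 above G4
  -> R2 @ bar 3 tick 0 v(0, 2): F3/A4 M3 -> D3/D4 P8 similar
  -> R3 @ bar 3 tick 0 v(2, 3): D4 above C4
  -> R4 @ bar 3 tick 0 v(0, 3): D3/C4 m7 untreated
  -> R3 @ bar 3 tick 1 v(2, 3): D4 above C4
  -> R3 @ bar 3 tick 2 v(2, 3): D4 above C4
  -> R3 @ bar 3 tick 3 v(2, 3): D4 above C4
  -> R1 @ bar 4 tick 0 v(0, 2): D3/D4 P8 -> E3/E4 P8 similar
  -> R2 @ bar 4 tick 0 v(1, 3): B3/C4 m2 -> C4/G4 P5 similar
  -> R8 @ bar 4 tick 0 v(0, 2): penult P8 not 3rd/6th
  -> R1 @ bar 5 tick 0 v(1, 3): C4/G4 P5 -> F4/C5 P5 similar
  -> R2 @ bar 5 tick 0 v(0, 1): E3/C4 m6 -> F3/F4 P8 similar
  -> R2 @ bar 5 tick 0 v(0, 3): E3/G4 m3 -> F3/C5 P5 similar
  -> R6 @ bar 5 tick 3 v(0, 2): closes on M3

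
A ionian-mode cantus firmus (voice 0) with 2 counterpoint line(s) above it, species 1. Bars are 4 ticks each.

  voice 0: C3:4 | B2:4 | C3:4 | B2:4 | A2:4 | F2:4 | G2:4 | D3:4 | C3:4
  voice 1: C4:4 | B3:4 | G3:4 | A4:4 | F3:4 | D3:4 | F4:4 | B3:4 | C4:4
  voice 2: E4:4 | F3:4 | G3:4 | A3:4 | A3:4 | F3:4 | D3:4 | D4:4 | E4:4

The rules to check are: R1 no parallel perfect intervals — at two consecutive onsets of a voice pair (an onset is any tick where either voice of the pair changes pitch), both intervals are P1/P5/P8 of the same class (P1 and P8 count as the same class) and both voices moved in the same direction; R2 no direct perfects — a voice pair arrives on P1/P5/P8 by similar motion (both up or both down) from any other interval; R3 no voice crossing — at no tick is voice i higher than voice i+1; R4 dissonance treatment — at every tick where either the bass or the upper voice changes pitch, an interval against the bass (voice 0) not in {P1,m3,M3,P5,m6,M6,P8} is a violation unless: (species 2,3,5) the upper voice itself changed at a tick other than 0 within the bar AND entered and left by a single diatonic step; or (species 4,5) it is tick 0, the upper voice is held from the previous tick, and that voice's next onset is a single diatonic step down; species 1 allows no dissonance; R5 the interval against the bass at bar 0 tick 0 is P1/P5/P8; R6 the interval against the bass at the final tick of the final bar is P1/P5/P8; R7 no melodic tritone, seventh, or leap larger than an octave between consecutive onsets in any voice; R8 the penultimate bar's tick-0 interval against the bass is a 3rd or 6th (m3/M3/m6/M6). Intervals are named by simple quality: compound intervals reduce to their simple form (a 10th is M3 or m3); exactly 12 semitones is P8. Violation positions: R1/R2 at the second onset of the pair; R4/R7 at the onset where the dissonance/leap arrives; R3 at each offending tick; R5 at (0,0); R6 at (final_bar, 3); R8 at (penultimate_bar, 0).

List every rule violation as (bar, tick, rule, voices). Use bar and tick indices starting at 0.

(0, 0, R5, (0, 2))
(1, 0, R1, (0, 1))
(1, 0, R3, (1, 2))
(1, 0, R4, (0, 2))
(1, 0, R7, (2,))
(1, 1, R3, (1, 2))
(1, 2, R3, (1, 2))
(1, 3, R3, (1, 2))
(2, 0, R2, (0, 2))
(3, 0, R1, (1, 2))
(3, 0, R3, (1, 2))
(3, 0, R4, (0, 1))
(3, 0, R4, (0, 2))
(3, 0, R7, (1,))
(3, 1, R3, (1, 2))
(3, 2, R3, (1, 2))
(3, 3, R3, (1, 2))
(4, 0, R7, (1,))
(5, 0, R1, (0, 2))
(6, 0, R3, (1, 2))
(6, 0, R4, (0, 1))
(6, 0, R7, (1,))
(6, 1, R3, (1, 2))
(6, 2, R3, (1, 2))
(6, 3, R3, (1, 2))
(7, 0, R2, (0, 2))
(7, 0, R7, (1,))
(7, 0, R8, (0, 2))
(8, 3, R6, (0, 2))

bar 0: v0=C3 v1=C4 v2=E4 downbeat M3
bar 1: v0=B2 v1=B3 v2=F3 downbeat TT
bar 2: v0=C3 v1=G3 v2=G3 downbeat P5
bar 3: v0=B2 v1=A4 v2=A3 downbeat m7
bar 4: v0=A2 v1=F3 v2=A3 downbeat P8
bar 5: v0=F2 v1=D3 v2=F3 downbeat P8
bar 6: v0=G2 v1=F4 v2=D3 downbeat P5
bar 7: v0=D3 v1=B3 v2=D4 downbeat P8
bar 8: v0=C3 v1=C4 v2=E4 downbeat M3
  -> R5 @ bar 0 tick 0 v(0, 2): opens on M3
  -> R1 @ bar 1 tick 0 v(0, 1): C3/C4 P8 -> B2/B3 P8 similar
  -> R3 @ bar 1 tick 0 v(1, 2): B3 above F3
  -> R4 @ bar 1 tick 0 v(0, 2): B2/F3 TT untreated
  -> R7 @ bar 1 tick 0 v(2,): E4->F3 leap 11st
  -> R3 @ bar 1 tick 1 v(1, 2): B3 above F3
  -> R3 @ bar 1 tick 2 v(1, 2): B3 above F3
  -> R3 @ bar 1 tick 3 v(1, 2): B3 above F3
  -> R2 @ bar 2 tick 0 v(0, 2): B2/F3 TT -> C3/G3 P5 similar
  -> R1 @ bar 3 tick 0 v(1, 2): G3/G3 P1 -> A4/A3 P8 similar
  -> R3 @ bar 3 tick 0 v(1, 2): A4 above A3
  -> R4 @ bar 3 tick 0 v(0, 1): B2/A4 m7 untreated
  -> R4 @ bar 3 tick 0 v(0, 2): B2/A3 m7 untreated
  -> R7 @ bar 3 tick 0 v(1,): G3->A4 leap 14st
  -> R3 @ bar 3 tick 1 v(1, 2): A4 above A3
  -> R3 @ bar 3 tick 2 v(1, 2): A4 above A3
  -> R3 @ bar 3 tick 3 v(1, 2): A4 above A3
  -> R7 @ bar 4 tick 0 v(1,): A4->F3 leap 16st
  -> R1 @ bar 5 tick 0 v(0, 2): A2/A3 P8 -> F2/F3 P8 similar
  -> R3 @ bar 6 tick 0 v(1, 2): F4 above D3
  -> R4 @ bar 6 tick 0 v(0, 1): G2/F4 m7 untreated
  -> R7 @ bar 6 tick 0 v(1,): D3->F4 leap 15st
  -> R3 @ bar 6 tick 1 v(1, 2): F4 above D3
  -> R3 @ bar 6 tick 2 v(1, 2): F4 above D3
  -> R3 @ bar 6 tick 3 v(1, 2): F4 above D3
  -> R2 @ bar 7 tick 0 v(0, 2): G2/D3 P5 -> D3/D4 P8 similar
  -> R7 @ bar 7 tick 0 v(1,): F4->B3 leap 6st
  -> R8 @ bar 7 tick 0 v(0, 2): penult P8 not 3rd/6th
  -> R6 @ bar 8 tick 3 v(0, 2): closes on M3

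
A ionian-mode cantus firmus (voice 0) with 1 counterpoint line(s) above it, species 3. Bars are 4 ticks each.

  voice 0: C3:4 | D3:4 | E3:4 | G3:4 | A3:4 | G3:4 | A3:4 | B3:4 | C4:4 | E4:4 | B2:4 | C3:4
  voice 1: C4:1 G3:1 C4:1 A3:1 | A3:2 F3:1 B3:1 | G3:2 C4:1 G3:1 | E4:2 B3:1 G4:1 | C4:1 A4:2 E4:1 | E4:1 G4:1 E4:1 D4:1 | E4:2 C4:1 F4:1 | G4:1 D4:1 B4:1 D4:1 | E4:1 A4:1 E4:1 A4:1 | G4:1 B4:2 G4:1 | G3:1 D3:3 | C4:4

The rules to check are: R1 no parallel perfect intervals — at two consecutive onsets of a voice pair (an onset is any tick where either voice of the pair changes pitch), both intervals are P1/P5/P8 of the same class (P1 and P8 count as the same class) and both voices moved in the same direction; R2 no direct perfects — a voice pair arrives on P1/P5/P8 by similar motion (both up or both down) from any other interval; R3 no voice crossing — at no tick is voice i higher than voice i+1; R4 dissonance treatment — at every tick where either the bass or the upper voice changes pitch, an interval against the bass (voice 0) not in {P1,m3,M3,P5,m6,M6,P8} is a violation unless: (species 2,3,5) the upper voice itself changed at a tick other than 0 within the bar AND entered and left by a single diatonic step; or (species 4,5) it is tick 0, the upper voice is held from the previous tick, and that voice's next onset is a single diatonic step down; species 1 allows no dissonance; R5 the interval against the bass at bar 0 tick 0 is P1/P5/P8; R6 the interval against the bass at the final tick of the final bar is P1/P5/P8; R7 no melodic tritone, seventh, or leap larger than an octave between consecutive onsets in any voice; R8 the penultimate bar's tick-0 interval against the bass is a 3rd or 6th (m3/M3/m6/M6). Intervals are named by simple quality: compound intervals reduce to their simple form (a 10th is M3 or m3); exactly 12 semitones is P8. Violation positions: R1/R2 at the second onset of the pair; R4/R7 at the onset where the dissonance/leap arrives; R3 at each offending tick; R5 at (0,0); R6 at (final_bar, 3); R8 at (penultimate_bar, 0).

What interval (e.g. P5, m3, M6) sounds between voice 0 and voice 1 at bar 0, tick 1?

voice 0=C3 voice 1=G3 -> P5

P5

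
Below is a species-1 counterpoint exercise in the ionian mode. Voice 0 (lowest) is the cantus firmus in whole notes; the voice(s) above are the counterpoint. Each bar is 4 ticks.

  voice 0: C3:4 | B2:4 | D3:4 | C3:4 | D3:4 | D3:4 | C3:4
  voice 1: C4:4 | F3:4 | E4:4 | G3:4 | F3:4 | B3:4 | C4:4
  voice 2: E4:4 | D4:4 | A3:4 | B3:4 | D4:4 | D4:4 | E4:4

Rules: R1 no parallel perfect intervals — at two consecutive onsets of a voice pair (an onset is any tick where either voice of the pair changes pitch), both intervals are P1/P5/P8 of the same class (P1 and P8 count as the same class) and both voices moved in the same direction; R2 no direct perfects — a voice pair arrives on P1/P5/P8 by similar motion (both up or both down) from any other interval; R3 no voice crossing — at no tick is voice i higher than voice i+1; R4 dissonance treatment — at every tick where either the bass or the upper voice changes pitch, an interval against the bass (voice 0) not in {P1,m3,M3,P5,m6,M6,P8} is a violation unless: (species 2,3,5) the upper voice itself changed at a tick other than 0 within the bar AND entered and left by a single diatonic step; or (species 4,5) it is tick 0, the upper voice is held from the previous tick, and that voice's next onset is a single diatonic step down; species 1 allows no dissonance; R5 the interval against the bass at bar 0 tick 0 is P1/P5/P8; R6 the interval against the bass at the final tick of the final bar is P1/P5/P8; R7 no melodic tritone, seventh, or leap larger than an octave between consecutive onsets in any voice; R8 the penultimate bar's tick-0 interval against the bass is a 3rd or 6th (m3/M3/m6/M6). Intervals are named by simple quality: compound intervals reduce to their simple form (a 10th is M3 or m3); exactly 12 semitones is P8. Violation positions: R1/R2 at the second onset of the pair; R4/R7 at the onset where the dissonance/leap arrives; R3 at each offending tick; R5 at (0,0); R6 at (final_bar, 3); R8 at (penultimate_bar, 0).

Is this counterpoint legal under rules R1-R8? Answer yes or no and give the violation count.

bar 0: v0=C3 v1=C4 v2=E4 (M3)
bar 1: v0=B2 v1=F3 v2=D4 (m3)
bar 2: v0=D3 v1=E4 v2=A3 (P5)
bar 3: v0=C3 v1=G3 v2=B3 (M7)
bar 4: v0=D3 v1=F3 v2=D4 (P8)
bar 5: v0=D3 v1=B3 v2=D4 (P8)
bar 6: v0=C3 v1=C4 v2=E4 (M3)
  R5 @ bar0.0: opens on M3
  R4 @ bar1.0: B2/F3 TT untreated
  R3 @ bar2.0: E4 above A3
  R4 @ bar2.0: D3/E4 M2 untreated
  R7 @ bar2.0: F3->E4 leap 11st
  R3 @ bar2.1: E4 above A3
  R3 @ bar2.2: E4 above A3
  R3 @ bar2.3: E4 above A3
  R2 @ bar3.0: D3/E4 M2 -> C3/G3 P5 similar
  R4 @ bar3.0: C3/B3 M7 untreated
  R2 @ bar4.0: C3/B3 M7 -> D3/D4 P8 similar
  R7 @ bar5.0: F3->B3 leap 6st
  R8 @ bar5.0: penult P8 not 3rd/6th
  R6 @ bar6.3: closes on M3

No (14 violations)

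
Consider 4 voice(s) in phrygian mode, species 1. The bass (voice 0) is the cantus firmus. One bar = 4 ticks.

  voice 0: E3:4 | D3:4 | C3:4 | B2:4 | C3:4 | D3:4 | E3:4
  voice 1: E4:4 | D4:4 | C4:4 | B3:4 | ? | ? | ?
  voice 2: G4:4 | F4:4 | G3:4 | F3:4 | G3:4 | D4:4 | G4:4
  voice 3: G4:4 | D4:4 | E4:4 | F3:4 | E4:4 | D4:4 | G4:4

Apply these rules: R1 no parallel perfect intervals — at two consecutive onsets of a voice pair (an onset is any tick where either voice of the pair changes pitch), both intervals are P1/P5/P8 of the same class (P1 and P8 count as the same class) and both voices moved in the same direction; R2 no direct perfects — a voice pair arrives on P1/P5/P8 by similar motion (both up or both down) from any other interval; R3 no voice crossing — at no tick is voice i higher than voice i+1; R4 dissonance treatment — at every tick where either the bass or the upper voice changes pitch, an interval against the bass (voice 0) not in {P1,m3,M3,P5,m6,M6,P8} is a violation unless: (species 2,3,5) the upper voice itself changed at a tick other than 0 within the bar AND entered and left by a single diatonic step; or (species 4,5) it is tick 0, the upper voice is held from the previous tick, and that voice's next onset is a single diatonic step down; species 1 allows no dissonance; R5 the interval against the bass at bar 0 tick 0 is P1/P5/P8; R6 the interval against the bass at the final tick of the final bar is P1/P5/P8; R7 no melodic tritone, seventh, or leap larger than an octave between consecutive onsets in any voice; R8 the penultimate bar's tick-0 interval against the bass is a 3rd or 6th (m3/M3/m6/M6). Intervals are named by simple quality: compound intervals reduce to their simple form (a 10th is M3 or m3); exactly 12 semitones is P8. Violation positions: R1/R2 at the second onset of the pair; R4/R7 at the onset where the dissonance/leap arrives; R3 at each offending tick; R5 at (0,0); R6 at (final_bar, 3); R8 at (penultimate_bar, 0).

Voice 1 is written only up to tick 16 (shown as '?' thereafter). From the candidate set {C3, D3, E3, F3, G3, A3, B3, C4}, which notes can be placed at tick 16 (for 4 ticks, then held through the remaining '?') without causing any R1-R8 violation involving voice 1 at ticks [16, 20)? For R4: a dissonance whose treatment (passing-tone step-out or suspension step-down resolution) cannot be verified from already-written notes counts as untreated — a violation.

C3: violates R7
D3: violates R4
E3: legal
F3: violates R4,R7
G3: legal
A3: violates R3
B3: violates R3,R4
C4: violates R1,R3

{E3, G3}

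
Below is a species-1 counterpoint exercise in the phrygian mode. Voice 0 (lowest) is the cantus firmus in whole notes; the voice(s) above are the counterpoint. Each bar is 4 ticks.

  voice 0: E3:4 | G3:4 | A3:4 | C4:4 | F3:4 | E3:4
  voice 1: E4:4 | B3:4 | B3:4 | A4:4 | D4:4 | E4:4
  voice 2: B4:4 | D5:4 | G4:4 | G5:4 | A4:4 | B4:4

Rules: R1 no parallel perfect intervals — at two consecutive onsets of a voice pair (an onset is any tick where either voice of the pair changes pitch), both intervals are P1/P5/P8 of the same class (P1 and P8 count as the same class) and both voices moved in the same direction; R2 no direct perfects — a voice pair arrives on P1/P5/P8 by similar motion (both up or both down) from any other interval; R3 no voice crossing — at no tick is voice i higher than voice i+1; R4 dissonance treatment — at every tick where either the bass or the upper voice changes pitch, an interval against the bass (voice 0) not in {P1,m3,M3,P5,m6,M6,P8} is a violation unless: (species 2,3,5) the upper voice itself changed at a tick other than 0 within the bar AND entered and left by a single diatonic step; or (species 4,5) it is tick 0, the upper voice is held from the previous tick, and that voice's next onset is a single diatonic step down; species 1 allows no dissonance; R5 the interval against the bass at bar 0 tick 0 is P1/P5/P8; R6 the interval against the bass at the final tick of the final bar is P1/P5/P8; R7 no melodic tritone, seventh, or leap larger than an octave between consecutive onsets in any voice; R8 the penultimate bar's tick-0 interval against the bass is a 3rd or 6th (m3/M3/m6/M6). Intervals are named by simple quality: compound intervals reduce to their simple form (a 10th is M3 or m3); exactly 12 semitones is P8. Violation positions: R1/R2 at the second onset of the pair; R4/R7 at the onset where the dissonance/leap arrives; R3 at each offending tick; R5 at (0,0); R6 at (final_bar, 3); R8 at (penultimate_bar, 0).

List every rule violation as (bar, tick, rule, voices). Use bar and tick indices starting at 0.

bar 0: v0=E3 v1=E4 v2=B4 downbeat P5
bar 1: v0=G3 v1=B3 v2=D5 downbeat P5
bar 2: v0=A3 v1=B3 v2=G4 downbeat m7
bar 3: v0=C4 v1=A4 v2=G5 downbeat P5
bar 4: v0=F3 v1=D4 v2=A4 downbeat M3
bar 5: v0=E3 v1=E4 v2=B4 downbeat P5
  -> R1 @ bar 1 tick 0 v(0, 2): E3/B4 P5 -> G3/D5 P5 similar
  -> R4 @ bar 2 tick 0 v(0, 1): A3/B3 M2 untreated
  -> R4 @ bar 2 tick 0 v(0, 2): A3/G4 m7 untreated
  -> R2 @ bar 3 tick 0 v(0, 2): A3/G4 m7 -> C4/G5 P5 similar
  -> R7 @ bar 3 tick 0 v(1,): B3->A4 leap 10st
  -> R2 @ bar 4 tick 0 v(1, 2): A4/G5 m7 -> D4/A4 P5 similar
  -> R7 @ bar 4 tick 0 v(2,): G5->A4 leap 10st
  -> R1 @ bar 5 tick 0 v(1, 2): D4/A4 P5 -> E4/B4 P5 similar

(1, 0, R1, (0, 2))
(2, 0, R4, (0, 1))
(2, 0, R4, (0, 2))
(3, 0, R2, (0, 2))
(3, 0, R7, (1,))
(4, 0, R2, (1, 2))
(4, 0, R7, (2,))
(5, 0, R1, (1, 2))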